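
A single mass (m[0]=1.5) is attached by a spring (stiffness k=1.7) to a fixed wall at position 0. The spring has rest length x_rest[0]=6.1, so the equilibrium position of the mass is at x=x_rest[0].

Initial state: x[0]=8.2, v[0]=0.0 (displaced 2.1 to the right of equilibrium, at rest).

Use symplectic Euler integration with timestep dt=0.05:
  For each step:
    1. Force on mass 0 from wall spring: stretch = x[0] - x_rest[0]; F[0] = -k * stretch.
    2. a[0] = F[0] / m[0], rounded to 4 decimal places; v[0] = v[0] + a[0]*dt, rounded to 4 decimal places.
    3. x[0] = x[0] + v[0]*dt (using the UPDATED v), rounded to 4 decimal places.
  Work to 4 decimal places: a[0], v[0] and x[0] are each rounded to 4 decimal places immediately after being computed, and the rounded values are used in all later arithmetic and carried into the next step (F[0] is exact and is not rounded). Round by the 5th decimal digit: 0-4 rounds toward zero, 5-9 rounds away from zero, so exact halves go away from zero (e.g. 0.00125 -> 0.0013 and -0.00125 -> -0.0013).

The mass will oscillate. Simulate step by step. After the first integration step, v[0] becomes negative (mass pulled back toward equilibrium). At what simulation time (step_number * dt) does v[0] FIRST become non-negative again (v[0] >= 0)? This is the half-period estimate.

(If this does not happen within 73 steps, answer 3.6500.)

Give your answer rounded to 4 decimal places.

Answer: 3.0000

Derivation:
Step 0: x=[8.2000] v=[0.0000]
Step 1: x=[8.1941] v=[-0.1190]
Step 2: x=[8.1822] v=[-0.2377]
Step 3: x=[8.1644] v=[-0.3557]
Step 4: x=[8.1408] v=[-0.4727]
Step 5: x=[8.1114] v=[-0.5883]
Step 6: x=[8.0763] v=[-0.7023]
Step 7: x=[8.0356] v=[-0.8143]
Step 8: x=[7.9894] v=[-0.9240]
Step 9: x=[7.9378] v=[-1.0311]
Step 10: x=[7.8810] v=[-1.1352]
Step 11: x=[7.8192] v=[-1.2361]
Step 12: x=[7.7525] v=[-1.3335]
Step 13: x=[7.6811] v=[-1.4271]
Step 14: x=[7.6053] v=[-1.5167]
Step 15: x=[7.5252] v=[-1.6020]
Step 16: x=[7.4411] v=[-1.6828]
Step 17: x=[7.3532] v=[-1.7588]
Step 18: x=[7.2617] v=[-1.8298]
Step 19: x=[7.1669] v=[-1.8956]
Step 20: x=[7.0691] v=[-1.9561]
Step 21: x=[6.9686] v=[-2.0110]
Step 22: x=[6.8656] v=[-2.0602]
Step 23: x=[6.7604] v=[-2.1036]
Step 24: x=[6.6534] v=[-2.1410]
Step 25: x=[6.5448] v=[-2.1724]
Step 26: x=[6.4349] v=[-2.1976]
Step 27: x=[6.3241] v=[-2.2166]
Step 28: x=[6.2126] v=[-2.2293]
Step 29: x=[6.1008] v=[-2.2357]
Step 30: x=[5.9890] v=[-2.2357]
Step 31: x=[5.8775] v=[-2.2294]
Step 32: x=[5.7667] v=[-2.2168]
Step 33: x=[5.6568] v=[-2.1979]
Step 34: x=[5.5482] v=[-2.1728]
Step 35: x=[5.4411] v=[-2.1415]
Step 36: x=[5.3359] v=[-2.1042]
Step 37: x=[5.2329] v=[-2.0609]
Step 38: x=[5.1323] v=[-2.0118]
Step 39: x=[5.0345] v=[-1.9570]
Step 40: x=[4.9397] v=[-1.8966]
Step 41: x=[4.8482] v=[-1.8309]
Step 42: x=[4.7602] v=[-1.7600]
Step 43: x=[4.6760] v=[-1.6841]
Step 44: x=[4.5958] v=[-1.6034]
Step 45: x=[4.5199] v=[-1.5182]
Step 46: x=[4.4485] v=[-1.4287]
Step 47: x=[4.3817] v=[-1.3351]
Step 48: x=[4.3198] v=[-1.2377]
Step 49: x=[4.2630] v=[-1.1368]
Step 50: x=[4.2114] v=[-1.0327]
Step 51: x=[4.1651] v=[-0.9257]
Step 52: x=[4.1243] v=[-0.8161]
Step 53: x=[4.0891] v=[-0.7041]
Step 54: x=[4.0596] v=[-0.5902]
Step 55: x=[4.0359] v=[-0.4746]
Step 56: x=[4.0180] v=[-0.3576]
Step 57: x=[4.0060] v=[-0.2396]
Step 58: x=[4.0000] v=[-0.1209]
Step 59: x=[3.9999] v=[-0.0019]
Step 60: x=[4.0058] v=[0.1171]
First v>=0 after going negative at step 60, time=3.0000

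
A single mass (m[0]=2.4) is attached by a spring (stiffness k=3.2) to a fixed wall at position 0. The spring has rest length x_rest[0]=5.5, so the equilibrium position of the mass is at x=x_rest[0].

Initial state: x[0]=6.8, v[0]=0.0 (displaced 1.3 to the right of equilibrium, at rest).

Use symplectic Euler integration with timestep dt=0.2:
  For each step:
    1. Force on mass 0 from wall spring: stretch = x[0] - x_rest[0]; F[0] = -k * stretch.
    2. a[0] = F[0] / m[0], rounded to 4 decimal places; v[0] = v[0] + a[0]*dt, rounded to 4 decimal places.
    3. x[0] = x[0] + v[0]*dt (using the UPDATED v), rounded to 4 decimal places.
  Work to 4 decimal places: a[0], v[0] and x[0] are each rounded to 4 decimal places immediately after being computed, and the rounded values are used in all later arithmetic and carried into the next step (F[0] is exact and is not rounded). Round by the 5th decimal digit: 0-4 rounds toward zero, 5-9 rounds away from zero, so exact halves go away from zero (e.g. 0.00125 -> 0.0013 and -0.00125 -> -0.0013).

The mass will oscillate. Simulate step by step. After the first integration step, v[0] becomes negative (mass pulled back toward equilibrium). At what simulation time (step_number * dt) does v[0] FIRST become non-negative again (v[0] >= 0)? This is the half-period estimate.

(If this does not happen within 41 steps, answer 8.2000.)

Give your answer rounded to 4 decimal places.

Step 0: x=[6.8000] v=[0.0000]
Step 1: x=[6.7307] v=[-0.3467]
Step 2: x=[6.5957] v=[-0.6749]
Step 3: x=[6.4023] v=[-0.9671]
Step 4: x=[6.1608] v=[-1.2077]
Step 5: x=[5.8840] v=[-1.3839]
Step 6: x=[5.5867] v=[-1.4863]
Step 7: x=[5.2848] v=[-1.5094]
Step 8: x=[4.9944] v=[-1.4520]
Step 9: x=[4.7310] v=[-1.3172]
Step 10: x=[4.5086] v=[-1.1121]
Step 11: x=[4.3391] v=[-0.8477]
Step 12: x=[4.2315] v=[-0.5381]
Step 13: x=[4.1915] v=[-0.1998]
Step 14: x=[4.2213] v=[0.1491]
First v>=0 after going negative at step 14, time=2.8000

Answer: 2.8000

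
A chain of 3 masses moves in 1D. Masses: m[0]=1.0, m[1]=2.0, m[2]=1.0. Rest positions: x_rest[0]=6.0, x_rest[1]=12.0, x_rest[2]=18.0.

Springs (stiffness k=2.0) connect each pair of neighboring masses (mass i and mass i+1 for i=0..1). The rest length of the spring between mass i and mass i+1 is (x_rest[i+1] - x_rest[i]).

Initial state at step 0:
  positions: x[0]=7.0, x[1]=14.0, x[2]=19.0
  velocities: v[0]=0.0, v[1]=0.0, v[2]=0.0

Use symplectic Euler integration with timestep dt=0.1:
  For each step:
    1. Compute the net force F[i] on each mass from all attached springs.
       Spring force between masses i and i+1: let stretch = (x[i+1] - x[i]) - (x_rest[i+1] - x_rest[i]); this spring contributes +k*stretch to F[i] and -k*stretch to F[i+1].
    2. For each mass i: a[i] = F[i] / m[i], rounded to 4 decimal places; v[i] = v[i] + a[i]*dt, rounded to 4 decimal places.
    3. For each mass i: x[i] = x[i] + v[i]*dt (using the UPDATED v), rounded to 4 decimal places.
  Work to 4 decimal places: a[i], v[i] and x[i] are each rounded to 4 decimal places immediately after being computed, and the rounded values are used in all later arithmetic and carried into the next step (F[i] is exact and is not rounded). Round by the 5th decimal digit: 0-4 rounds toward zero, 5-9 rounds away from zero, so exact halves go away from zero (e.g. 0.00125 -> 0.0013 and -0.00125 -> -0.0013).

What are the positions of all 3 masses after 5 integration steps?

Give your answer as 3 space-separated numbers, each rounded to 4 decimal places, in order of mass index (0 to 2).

Step 0: x=[7.0000 14.0000 19.0000] v=[0.0000 0.0000 0.0000]
Step 1: x=[7.0200 13.9800 19.0200] v=[0.2000 -0.2000 0.2000]
Step 2: x=[7.0592 13.9408 19.0592] v=[0.3920 -0.3920 0.3920]
Step 3: x=[7.1160 13.8840 19.1160] v=[0.5683 -0.5683 0.5683]
Step 4: x=[7.1882 13.8118 19.1882] v=[0.7219 -0.7219 0.7219]
Step 5: x=[7.2729 13.7271 19.2729] v=[0.8466 -0.8466 0.8466]

Answer: 7.2729 13.7271 19.2729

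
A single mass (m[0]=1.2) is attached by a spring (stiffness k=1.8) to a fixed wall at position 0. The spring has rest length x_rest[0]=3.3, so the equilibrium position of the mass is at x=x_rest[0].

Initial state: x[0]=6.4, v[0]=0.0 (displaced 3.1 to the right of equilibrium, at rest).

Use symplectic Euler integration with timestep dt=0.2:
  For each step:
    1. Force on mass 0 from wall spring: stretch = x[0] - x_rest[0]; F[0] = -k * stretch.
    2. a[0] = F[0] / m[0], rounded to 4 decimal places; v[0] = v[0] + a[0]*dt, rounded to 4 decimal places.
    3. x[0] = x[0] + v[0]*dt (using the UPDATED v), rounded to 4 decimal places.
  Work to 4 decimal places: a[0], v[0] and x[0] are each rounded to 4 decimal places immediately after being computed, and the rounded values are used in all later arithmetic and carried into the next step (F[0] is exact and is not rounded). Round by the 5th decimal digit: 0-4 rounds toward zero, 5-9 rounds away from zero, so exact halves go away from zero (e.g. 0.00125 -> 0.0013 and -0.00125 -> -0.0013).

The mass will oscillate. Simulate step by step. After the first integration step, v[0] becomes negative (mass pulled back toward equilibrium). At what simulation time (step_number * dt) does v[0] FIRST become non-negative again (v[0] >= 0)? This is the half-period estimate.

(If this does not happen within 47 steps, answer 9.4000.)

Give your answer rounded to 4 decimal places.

Step 0: x=[6.4000] v=[0.0000]
Step 1: x=[6.2140] v=[-0.9300]
Step 2: x=[5.8532] v=[-1.8042]
Step 3: x=[5.3392] v=[-2.5702]
Step 4: x=[4.7028] v=[-3.1820]
Step 5: x=[3.9822] v=[-3.6028]
Step 6: x=[3.2207] v=[-3.8075]
Step 7: x=[2.4640] v=[-3.7837]
Step 8: x=[1.7574] v=[-3.5329]
Step 9: x=[1.1434] v=[-3.0701]
Step 10: x=[0.6588] v=[-2.4231]
Step 11: x=[0.3327] v=[-1.6307]
Step 12: x=[0.1846] v=[-0.7405]
Step 13: x=[0.2234] v=[0.1941]
First v>=0 after going negative at step 13, time=2.6000

Answer: 2.6000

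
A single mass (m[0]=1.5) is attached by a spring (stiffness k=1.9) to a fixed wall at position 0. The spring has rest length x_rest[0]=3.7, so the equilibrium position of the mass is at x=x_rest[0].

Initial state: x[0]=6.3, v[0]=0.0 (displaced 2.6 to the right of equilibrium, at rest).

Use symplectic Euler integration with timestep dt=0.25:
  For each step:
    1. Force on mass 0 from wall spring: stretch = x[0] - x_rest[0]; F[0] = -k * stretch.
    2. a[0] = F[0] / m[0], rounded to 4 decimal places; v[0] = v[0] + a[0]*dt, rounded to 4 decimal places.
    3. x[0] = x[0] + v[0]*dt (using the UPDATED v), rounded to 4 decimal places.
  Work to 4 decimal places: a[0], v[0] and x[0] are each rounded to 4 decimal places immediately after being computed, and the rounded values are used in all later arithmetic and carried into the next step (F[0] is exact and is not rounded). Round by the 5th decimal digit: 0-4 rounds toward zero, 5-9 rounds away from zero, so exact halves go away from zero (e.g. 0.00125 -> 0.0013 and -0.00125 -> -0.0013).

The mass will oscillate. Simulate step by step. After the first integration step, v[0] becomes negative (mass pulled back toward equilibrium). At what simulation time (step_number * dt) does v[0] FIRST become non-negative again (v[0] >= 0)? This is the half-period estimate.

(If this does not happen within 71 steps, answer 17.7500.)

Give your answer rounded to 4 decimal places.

Step 0: x=[6.3000] v=[0.0000]
Step 1: x=[6.0942] v=[-0.8233]
Step 2: x=[5.6988] v=[-1.5815]
Step 3: x=[5.1452] v=[-2.2145]
Step 4: x=[4.4772] v=[-2.6722]
Step 5: x=[3.7476] v=[-2.9183]
Step 6: x=[3.0143] v=[-2.9334]
Step 7: x=[2.3352] v=[-2.7163]
Step 8: x=[1.7642] v=[-2.2841]
Step 9: x=[1.3464] v=[-1.6711]
Step 10: x=[1.1150] v=[-0.9258]
Step 11: x=[1.0882] v=[-0.1072]
Step 12: x=[1.2682] v=[0.7199]
First v>=0 after going negative at step 12, time=3.0000

Answer: 3.0000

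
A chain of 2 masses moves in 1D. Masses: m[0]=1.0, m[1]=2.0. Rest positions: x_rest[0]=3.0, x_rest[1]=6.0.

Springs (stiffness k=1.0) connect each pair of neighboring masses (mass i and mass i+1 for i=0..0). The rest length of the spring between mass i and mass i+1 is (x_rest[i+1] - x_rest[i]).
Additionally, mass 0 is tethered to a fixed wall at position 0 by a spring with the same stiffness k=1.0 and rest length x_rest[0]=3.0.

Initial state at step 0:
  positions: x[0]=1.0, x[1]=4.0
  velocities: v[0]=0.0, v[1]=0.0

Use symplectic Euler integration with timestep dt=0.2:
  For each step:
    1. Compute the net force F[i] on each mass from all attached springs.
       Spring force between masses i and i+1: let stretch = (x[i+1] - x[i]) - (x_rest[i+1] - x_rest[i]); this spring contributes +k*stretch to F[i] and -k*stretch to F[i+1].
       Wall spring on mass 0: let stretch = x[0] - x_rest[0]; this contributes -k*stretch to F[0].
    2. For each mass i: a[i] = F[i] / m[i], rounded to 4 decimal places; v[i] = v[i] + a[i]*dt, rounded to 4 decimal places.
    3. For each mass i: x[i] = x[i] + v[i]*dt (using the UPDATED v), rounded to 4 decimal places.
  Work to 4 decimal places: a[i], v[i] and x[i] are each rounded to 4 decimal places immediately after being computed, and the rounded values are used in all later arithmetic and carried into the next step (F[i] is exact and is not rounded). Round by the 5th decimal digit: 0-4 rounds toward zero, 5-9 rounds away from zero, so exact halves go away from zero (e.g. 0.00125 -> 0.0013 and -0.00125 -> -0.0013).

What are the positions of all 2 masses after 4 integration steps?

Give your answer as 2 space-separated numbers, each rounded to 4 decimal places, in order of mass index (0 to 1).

Answer: 1.7080 4.0229

Derivation:
Step 0: x=[1.0000 4.0000] v=[0.0000 0.0000]
Step 1: x=[1.0800 4.0000] v=[0.4000 0.0000]
Step 2: x=[1.2336 4.0016] v=[0.7680 0.0080]
Step 3: x=[1.4486 4.0078] v=[1.0749 0.0312]
Step 4: x=[1.7080 4.0229] v=[1.2970 0.0753]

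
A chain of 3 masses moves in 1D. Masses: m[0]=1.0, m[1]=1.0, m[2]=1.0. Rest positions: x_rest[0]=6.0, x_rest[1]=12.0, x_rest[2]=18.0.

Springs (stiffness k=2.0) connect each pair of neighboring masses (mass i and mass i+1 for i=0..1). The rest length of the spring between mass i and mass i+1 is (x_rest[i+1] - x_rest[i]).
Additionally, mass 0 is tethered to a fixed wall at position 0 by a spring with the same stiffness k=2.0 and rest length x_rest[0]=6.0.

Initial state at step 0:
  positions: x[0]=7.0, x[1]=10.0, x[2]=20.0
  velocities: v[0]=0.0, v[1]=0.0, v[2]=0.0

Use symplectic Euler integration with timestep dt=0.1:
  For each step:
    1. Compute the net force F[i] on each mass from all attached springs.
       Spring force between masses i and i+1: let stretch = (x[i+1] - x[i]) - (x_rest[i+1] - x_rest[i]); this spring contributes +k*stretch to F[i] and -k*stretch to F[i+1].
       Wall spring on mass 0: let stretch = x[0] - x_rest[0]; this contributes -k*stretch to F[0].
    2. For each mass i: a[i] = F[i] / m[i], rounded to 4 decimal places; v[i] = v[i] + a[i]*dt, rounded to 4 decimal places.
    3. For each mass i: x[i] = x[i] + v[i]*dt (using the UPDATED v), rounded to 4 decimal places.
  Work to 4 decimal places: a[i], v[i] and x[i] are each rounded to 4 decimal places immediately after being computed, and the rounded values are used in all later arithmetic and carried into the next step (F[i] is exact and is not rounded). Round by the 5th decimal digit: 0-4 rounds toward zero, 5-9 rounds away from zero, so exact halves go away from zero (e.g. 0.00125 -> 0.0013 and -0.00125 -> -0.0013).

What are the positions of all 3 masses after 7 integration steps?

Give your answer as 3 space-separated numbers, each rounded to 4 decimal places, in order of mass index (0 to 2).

Answer: 5.4331 12.9231 18.2616

Derivation:
Step 0: x=[7.0000 10.0000 20.0000] v=[0.0000 0.0000 0.0000]
Step 1: x=[6.9200 10.1400 19.9200] v=[-0.8000 1.4000 -0.8000]
Step 2: x=[6.7660 10.4112 19.7644] v=[-1.5400 2.7120 -1.5560]
Step 3: x=[6.5496 10.7966 19.5417] v=[-2.1642 3.8536 -2.2266]
Step 4: x=[6.2871 11.2719 19.2641] v=[-2.6247 4.7532 -2.7756]
Step 5: x=[5.9986 11.8074 18.9467] v=[-2.8852 5.3547 -3.1740]
Step 6: x=[5.7063 12.3695 18.6065] v=[-2.9232 5.6208 -3.4019]
Step 7: x=[5.4331 12.9231 18.2616] v=[-2.7318 5.5356 -3.4493]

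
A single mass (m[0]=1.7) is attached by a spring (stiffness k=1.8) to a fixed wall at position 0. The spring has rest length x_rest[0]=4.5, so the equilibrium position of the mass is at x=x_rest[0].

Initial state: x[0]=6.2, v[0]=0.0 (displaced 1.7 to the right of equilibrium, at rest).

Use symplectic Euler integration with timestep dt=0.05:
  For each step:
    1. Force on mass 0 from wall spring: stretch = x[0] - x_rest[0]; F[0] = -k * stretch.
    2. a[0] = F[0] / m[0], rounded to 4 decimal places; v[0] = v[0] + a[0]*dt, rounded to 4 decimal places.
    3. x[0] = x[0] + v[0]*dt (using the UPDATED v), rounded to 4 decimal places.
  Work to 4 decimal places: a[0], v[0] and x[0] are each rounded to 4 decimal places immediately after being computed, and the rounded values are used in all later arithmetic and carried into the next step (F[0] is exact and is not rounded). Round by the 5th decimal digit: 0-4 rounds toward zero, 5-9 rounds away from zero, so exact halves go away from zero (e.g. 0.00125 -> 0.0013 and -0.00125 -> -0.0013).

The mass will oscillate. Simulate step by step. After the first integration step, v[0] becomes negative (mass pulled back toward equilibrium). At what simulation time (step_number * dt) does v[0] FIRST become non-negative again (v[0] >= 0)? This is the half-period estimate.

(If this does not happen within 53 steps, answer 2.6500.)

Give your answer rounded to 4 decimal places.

Answer: 2.6500

Derivation:
Step 0: x=[6.2000] v=[0.0000]
Step 1: x=[6.1955] v=[-0.0900]
Step 2: x=[6.1865] v=[-0.1798]
Step 3: x=[6.1730] v=[-0.2691]
Step 4: x=[6.1551] v=[-0.3577]
Step 5: x=[6.1328] v=[-0.4453]
Step 6: x=[6.1062] v=[-0.5317]
Step 7: x=[6.0754] v=[-0.6167]
Step 8: x=[6.0404] v=[-0.7001]
Step 9: x=[6.0013] v=[-0.7817]
Step 10: x=[5.9582] v=[-0.8612]
Step 11: x=[5.9113] v=[-0.9384]
Step 12: x=[5.8606] v=[-1.0131]
Step 13: x=[5.8063] v=[-1.0851]
Step 14: x=[5.7486] v=[-1.1543]
Step 15: x=[5.6876] v=[-1.2204]
Step 16: x=[5.6234] v=[-1.2833]
Step 17: x=[5.5563] v=[-1.3428]
Step 18: x=[5.4864] v=[-1.3987]
Step 19: x=[5.4139] v=[-1.4509]
Step 20: x=[5.3389] v=[-1.4993]
Step 21: x=[5.2617] v=[-1.5437]
Step 22: x=[5.1825] v=[-1.5840]
Step 23: x=[5.1015] v=[-1.6201]
Step 24: x=[5.0189] v=[-1.6519]
Step 25: x=[4.9349] v=[-1.6794]
Step 26: x=[4.8498] v=[-1.7024]
Step 27: x=[4.7638] v=[-1.7209]
Step 28: x=[4.6771] v=[-1.7349]
Step 29: x=[4.5899] v=[-1.7443]
Step 30: x=[4.5024] v=[-1.7491]
Step 31: x=[4.4149] v=[-1.7492]
Step 32: x=[4.3277] v=[-1.7447]
Step 33: x=[4.2409] v=[-1.7356]
Step 34: x=[4.1548] v=[-1.7219]
Step 35: x=[4.0696] v=[-1.7036]
Step 36: x=[3.9856] v=[-1.6808]
Step 37: x=[3.9029] v=[-1.6536]
Step 38: x=[3.8218] v=[-1.6220]
Step 39: x=[3.7425] v=[-1.5861]
Step 40: x=[3.6652] v=[-1.5460]
Step 41: x=[3.5901] v=[-1.5018]
Step 42: x=[3.5174] v=[-1.4536]
Step 43: x=[3.4473] v=[-1.4016]
Step 44: x=[3.3800] v=[-1.3459]
Step 45: x=[3.3157] v=[-1.2866]
Step 46: x=[3.2545] v=[-1.2239]
Step 47: x=[3.1966] v=[-1.1580]
Step 48: x=[3.1422] v=[-1.0890]
Step 49: x=[3.0913] v=[-1.0171]
Step 50: x=[3.0442] v=[-0.9425]
Step 51: x=[3.0009] v=[-0.8654]
Step 52: x=[2.9616] v=[-0.7860]
Step 53: x=[2.9264] v=[-0.7046]
v[0] did not become non-negative within 53 steps; using fallback time=2.6500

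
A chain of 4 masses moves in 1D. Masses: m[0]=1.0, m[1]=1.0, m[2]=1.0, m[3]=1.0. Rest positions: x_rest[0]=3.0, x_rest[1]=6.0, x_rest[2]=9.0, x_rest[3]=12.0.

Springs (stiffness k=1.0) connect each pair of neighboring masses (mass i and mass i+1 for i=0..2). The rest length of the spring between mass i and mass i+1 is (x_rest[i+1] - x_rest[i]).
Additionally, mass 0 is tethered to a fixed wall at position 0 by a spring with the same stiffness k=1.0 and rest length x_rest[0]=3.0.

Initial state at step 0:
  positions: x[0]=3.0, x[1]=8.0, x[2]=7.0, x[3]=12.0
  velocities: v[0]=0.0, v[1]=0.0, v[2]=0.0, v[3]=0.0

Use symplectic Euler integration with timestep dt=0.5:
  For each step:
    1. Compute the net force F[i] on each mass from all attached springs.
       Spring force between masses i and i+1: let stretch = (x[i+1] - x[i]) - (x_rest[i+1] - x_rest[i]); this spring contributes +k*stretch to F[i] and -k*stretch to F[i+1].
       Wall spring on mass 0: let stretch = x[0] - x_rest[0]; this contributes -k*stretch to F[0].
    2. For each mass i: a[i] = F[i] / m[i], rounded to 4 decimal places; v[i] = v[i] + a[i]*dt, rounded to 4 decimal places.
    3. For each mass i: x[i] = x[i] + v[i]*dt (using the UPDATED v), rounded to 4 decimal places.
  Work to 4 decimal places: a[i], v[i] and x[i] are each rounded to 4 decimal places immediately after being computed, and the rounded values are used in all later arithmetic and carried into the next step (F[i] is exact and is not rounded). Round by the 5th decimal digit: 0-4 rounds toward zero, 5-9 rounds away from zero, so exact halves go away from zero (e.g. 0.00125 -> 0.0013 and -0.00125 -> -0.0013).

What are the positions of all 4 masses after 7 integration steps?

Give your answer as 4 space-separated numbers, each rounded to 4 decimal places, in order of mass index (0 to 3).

Step 0: x=[3.0000 8.0000 7.0000 12.0000] v=[0.0000 0.0000 0.0000 0.0000]
Step 1: x=[3.5000 6.5000 8.5000 11.5000] v=[1.0000 -3.0000 3.0000 -1.0000]
Step 2: x=[3.8750 4.7500 10.2500 11.0000] v=[0.7500 -3.5000 3.5000 -1.0000]
Step 3: x=[3.5000 4.1563 10.8125 11.0625] v=[-0.7500 -1.1875 1.1250 0.1250]
Step 4: x=[2.4141 5.0626 9.7735 11.8125] v=[-2.1719 1.8125 -2.0781 1.5000]
Step 5: x=[1.3868 6.4845 8.0665 12.8028] v=[-2.0547 2.8437 -3.4141 1.9805]
Step 6: x=[1.2872 7.0275 7.1480 13.3590] v=[-0.1993 1.0859 -1.8370 1.1124]
Step 7: x=[2.3009 6.1655 7.7522 13.1125] v=[2.0273 -1.7240 1.2083 -0.4931]

Answer: 2.3009 6.1655 7.7522 13.1125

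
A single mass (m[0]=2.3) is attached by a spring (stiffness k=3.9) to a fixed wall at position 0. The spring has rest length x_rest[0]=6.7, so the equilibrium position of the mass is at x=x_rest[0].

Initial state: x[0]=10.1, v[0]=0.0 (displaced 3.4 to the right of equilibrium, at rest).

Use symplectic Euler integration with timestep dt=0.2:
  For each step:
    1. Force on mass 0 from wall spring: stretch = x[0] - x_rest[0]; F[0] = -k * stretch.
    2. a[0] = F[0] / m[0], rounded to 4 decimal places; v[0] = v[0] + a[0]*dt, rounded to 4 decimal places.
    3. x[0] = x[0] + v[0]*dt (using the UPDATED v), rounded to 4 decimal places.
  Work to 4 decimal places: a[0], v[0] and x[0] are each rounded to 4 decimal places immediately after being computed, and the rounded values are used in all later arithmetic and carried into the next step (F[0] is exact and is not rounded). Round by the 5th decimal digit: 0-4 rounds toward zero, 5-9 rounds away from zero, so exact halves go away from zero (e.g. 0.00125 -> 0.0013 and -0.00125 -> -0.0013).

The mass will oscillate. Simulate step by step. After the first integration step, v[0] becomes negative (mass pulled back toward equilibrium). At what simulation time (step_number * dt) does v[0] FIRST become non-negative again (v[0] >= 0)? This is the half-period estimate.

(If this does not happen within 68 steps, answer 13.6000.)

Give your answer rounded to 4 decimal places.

Step 0: x=[10.1000] v=[0.0000]
Step 1: x=[9.8694] v=[-1.1530]
Step 2: x=[9.4238] v=[-2.2278]
Step 3: x=[8.7935] v=[-3.1515]
Step 4: x=[8.0212] v=[-3.8615]
Step 5: x=[7.1593] v=[-4.3096]
Step 6: x=[6.2662] v=[-4.4654]
Step 7: x=[5.4025] v=[-4.3183]
Step 8: x=[4.6268] v=[-3.8783]
Step 9: x=[3.9918] v=[-3.1752]
Step 10: x=[3.5404] v=[-2.2568]
Step 11: x=[3.3033] v=[-1.1853]
Step 12: x=[3.2966] v=[-0.0334]
Step 13: x=[3.5208] v=[1.1208]
First v>=0 after going negative at step 13, time=2.6000

Answer: 2.6000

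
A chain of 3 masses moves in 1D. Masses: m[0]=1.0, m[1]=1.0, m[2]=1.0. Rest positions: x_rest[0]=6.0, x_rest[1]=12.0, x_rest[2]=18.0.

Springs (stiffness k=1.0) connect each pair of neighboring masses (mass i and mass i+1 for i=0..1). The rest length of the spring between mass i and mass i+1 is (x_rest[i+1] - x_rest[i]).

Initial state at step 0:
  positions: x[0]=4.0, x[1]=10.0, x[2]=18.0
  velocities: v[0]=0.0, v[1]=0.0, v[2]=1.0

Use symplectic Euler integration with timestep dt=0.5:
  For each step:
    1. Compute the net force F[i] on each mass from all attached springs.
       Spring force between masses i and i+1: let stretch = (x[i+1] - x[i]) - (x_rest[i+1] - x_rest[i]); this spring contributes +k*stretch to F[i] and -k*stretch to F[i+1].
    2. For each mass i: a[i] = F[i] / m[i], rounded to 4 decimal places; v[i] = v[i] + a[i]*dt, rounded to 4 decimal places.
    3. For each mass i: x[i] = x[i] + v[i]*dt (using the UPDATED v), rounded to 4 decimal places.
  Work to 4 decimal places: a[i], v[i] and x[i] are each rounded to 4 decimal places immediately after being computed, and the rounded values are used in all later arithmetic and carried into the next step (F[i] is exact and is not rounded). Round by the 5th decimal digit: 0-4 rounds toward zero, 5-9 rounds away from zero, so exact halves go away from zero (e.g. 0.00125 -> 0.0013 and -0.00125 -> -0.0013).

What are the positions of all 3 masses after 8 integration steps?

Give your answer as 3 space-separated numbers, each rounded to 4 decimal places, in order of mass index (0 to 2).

Step 0: x=[4.0000 10.0000 18.0000] v=[0.0000 0.0000 1.0000]
Step 1: x=[4.0000 10.5000 18.0000] v=[0.0000 1.0000 0.0000]
Step 2: x=[4.1250 11.2500 17.6250] v=[0.2500 1.5000 -0.7500]
Step 3: x=[4.5313 11.8125 17.1563] v=[0.8125 1.1250 -0.9375]
Step 4: x=[5.2579 11.8907 16.8516] v=[1.4531 0.1563 -0.6094]
Step 5: x=[6.1427 11.5509 16.8067] v=[1.7695 -0.6797 -0.0899]
Step 6: x=[6.8795 11.1730 16.9478] v=[1.4736 -0.7559 0.2822]
Step 7: x=[7.1897 11.1654 17.1452] v=[0.6204 -0.0153 0.3948]
Step 8: x=[6.9938 11.6588 17.3477] v=[-0.3918 0.9868 0.4049]

Answer: 6.9938 11.6588 17.3477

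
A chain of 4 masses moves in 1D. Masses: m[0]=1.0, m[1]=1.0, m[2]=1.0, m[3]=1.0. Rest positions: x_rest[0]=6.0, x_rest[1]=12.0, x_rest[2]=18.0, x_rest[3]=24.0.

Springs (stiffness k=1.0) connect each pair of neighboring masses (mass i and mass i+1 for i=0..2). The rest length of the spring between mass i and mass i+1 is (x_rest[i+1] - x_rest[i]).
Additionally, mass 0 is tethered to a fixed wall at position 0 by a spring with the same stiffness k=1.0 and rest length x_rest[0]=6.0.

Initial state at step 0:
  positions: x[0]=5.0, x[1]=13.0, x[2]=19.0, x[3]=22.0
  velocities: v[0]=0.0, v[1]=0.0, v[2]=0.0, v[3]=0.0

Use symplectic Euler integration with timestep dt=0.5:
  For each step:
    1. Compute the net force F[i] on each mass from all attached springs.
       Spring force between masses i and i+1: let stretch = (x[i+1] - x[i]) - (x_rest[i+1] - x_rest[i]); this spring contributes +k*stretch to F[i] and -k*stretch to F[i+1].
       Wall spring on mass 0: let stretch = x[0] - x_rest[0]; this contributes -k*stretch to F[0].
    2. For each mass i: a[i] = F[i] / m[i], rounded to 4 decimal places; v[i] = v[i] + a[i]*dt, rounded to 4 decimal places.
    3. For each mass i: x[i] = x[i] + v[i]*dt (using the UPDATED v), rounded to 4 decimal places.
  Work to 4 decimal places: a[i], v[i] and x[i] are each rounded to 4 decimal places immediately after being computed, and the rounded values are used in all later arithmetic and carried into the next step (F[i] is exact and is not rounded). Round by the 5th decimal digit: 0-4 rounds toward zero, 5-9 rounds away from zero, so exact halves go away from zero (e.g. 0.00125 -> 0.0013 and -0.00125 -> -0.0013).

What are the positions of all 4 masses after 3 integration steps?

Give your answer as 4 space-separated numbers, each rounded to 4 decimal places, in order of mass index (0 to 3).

Answer: 7.3125 11.1094 16.4375 24.8282

Derivation:
Step 0: x=[5.0000 13.0000 19.0000 22.0000] v=[0.0000 0.0000 0.0000 0.0000]
Step 1: x=[5.7500 12.5000 18.2500 22.7500] v=[1.5000 -1.0000 -1.5000 1.5000]
Step 2: x=[6.7500 11.7500 17.1875 23.8750] v=[2.0000 -1.5000 -2.1250 2.2500]
Step 3: x=[7.3125 11.1094 16.4375 24.8282] v=[1.1250 -1.2813 -1.5000 1.9063]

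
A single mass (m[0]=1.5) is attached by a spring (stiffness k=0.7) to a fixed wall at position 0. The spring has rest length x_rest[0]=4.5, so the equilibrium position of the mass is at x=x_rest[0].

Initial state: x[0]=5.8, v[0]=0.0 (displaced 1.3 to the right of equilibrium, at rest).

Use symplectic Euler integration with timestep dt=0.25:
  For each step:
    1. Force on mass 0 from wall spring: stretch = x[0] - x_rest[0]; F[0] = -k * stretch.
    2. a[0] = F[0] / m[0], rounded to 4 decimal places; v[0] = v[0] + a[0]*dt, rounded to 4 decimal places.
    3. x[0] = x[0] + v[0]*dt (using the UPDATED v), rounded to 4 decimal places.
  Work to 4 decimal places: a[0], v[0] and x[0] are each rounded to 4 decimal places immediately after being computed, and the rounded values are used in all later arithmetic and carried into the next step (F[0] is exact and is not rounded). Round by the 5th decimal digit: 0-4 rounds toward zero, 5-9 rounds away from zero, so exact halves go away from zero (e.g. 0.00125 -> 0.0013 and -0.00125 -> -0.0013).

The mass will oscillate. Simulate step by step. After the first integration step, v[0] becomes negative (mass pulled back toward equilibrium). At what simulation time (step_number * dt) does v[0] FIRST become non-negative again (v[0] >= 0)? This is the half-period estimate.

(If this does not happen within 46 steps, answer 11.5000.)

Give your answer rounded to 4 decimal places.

Step 0: x=[5.8000] v=[0.0000]
Step 1: x=[5.7621] v=[-0.1517]
Step 2: x=[5.6874] v=[-0.2990]
Step 3: x=[5.5780] v=[-0.4375]
Step 4: x=[5.4372] v=[-0.5633]
Step 5: x=[5.2690] v=[-0.6727]
Step 6: x=[5.0784] v=[-0.7624]
Step 7: x=[4.8709] v=[-0.8299]
Step 8: x=[4.6526] v=[-0.8732]
Step 9: x=[4.4299] v=[-0.8910]
Step 10: x=[4.2092] v=[-0.8828]
Step 11: x=[3.9970] v=[-0.8489]
Step 12: x=[3.7995] v=[-0.7902]
Step 13: x=[3.6224] v=[-0.7085]
Step 14: x=[3.4709] v=[-0.6061]
Step 15: x=[3.3494] v=[-0.4861]
Step 16: x=[3.2614] v=[-0.3519]
Step 17: x=[3.2096] v=[-0.2074]
Step 18: x=[3.1954] v=[-0.0569]
Step 19: x=[3.2192] v=[0.0953]
First v>=0 after going negative at step 19, time=4.7500

Answer: 4.7500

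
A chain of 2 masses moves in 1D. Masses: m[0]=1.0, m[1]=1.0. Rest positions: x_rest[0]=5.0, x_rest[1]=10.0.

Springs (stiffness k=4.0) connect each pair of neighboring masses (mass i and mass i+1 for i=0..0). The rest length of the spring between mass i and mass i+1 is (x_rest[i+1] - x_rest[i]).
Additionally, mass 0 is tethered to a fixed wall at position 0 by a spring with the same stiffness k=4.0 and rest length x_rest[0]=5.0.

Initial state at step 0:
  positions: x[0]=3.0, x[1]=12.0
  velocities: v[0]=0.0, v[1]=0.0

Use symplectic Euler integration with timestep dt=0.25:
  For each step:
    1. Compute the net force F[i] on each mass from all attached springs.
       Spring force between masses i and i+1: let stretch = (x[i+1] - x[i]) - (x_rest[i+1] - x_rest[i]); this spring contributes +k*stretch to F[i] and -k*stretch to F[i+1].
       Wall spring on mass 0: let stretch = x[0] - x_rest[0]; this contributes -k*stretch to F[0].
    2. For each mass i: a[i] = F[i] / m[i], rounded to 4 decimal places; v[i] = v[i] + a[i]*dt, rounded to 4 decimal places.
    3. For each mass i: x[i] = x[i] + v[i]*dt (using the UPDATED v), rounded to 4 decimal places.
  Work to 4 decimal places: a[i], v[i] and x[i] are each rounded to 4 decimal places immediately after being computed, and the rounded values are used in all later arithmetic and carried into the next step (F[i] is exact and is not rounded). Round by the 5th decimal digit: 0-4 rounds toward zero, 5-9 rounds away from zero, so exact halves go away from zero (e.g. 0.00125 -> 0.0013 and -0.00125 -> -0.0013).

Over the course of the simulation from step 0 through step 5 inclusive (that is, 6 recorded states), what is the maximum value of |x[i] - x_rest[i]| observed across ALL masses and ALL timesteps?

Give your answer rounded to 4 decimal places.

Step 0: x=[3.0000 12.0000] v=[0.0000 0.0000]
Step 1: x=[4.5000 11.0000] v=[6.0000 -4.0000]
Step 2: x=[6.5000 9.6250] v=[8.0000 -5.5000]
Step 3: x=[7.6563 8.7188] v=[4.6250 -3.6250]
Step 4: x=[7.1641 8.7969] v=[-1.9688 0.3125]
Step 5: x=[5.2891 9.7168] v=[-7.5001 3.6797]
Max displacement = 2.6563

Answer: 2.6563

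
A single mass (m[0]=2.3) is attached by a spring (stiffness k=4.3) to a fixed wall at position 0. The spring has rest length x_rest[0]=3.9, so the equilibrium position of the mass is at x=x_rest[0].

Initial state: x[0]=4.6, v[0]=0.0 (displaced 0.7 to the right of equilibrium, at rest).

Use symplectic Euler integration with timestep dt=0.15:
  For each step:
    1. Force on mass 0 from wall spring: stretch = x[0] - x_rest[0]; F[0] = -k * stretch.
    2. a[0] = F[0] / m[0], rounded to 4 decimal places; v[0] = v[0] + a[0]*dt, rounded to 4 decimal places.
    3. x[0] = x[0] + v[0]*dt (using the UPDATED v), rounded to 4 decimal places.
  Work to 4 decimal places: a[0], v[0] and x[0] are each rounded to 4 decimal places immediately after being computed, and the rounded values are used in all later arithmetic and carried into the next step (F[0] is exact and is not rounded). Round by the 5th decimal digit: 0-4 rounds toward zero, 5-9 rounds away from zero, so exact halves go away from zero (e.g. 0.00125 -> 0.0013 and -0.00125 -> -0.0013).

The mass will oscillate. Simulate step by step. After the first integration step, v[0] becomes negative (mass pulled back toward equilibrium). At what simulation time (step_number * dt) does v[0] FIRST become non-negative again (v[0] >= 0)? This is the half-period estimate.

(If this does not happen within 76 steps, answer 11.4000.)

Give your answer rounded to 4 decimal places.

Step 0: x=[4.6000] v=[0.0000]
Step 1: x=[4.5706] v=[-0.1963]
Step 2: x=[4.5129] v=[-0.3844]
Step 3: x=[4.4295] v=[-0.5563]
Step 4: x=[4.3238] v=[-0.7048]
Step 5: x=[4.2003] v=[-0.8236]
Step 6: x=[4.0641] v=[-0.9078]
Step 7: x=[3.9210] v=[-0.9538]
Step 8: x=[3.7770] v=[-0.9597]
Step 9: x=[3.6382] v=[-0.9252]
Step 10: x=[3.5104] v=[-0.8518]
Step 11: x=[3.3990] v=[-0.7425]
Step 12: x=[3.3087] v=[-0.6020]
Step 13: x=[3.2433] v=[-0.4362]
Step 14: x=[3.2055] v=[-0.2520]
Step 15: x=[3.1969] v=[-0.0572]
Step 16: x=[3.2179] v=[0.1400]
First v>=0 after going negative at step 16, time=2.4000

Answer: 2.4000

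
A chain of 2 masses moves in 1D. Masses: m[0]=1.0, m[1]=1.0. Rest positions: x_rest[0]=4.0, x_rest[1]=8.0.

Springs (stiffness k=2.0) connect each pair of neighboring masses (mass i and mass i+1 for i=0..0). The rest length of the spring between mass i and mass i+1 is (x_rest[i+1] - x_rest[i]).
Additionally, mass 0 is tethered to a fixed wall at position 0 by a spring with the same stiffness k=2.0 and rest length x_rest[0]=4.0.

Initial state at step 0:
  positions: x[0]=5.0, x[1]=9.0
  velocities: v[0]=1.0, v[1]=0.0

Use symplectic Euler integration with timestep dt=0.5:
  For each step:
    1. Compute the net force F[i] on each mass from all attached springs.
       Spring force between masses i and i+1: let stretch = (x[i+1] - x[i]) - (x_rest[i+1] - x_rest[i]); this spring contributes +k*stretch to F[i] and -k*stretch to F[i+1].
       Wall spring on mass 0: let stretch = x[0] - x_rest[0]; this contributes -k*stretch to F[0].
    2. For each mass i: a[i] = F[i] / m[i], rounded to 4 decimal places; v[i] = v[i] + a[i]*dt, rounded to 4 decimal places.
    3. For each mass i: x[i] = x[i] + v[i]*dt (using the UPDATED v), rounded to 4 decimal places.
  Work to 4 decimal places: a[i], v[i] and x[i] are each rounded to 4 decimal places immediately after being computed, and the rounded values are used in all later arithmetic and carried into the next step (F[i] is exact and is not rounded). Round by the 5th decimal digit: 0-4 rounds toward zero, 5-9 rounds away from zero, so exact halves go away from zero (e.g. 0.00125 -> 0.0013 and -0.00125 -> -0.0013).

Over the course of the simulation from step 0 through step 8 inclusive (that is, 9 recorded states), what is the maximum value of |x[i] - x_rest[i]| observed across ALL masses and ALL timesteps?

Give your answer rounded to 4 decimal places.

Step 0: x=[5.0000 9.0000] v=[1.0000 0.0000]
Step 1: x=[5.0000 9.0000] v=[0.0000 0.0000]
Step 2: x=[4.5000 9.0000] v=[-1.0000 0.0000]
Step 3: x=[4.0000 8.7500] v=[-1.0000 -0.5000]
Step 4: x=[3.8750 8.1250] v=[-0.2500 -1.2500]
Step 5: x=[3.9375 7.3750] v=[0.1250 -1.5000]
Step 6: x=[3.7500 6.9063] v=[-0.3750 -0.9375]
Step 7: x=[3.2657 6.8594] v=[-0.9687 -0.0938]
Step 8: x=[2.9454 7.0157] v=[-0.6407 0.3125]
Max displacement = 1.1406

Answer: 1.1406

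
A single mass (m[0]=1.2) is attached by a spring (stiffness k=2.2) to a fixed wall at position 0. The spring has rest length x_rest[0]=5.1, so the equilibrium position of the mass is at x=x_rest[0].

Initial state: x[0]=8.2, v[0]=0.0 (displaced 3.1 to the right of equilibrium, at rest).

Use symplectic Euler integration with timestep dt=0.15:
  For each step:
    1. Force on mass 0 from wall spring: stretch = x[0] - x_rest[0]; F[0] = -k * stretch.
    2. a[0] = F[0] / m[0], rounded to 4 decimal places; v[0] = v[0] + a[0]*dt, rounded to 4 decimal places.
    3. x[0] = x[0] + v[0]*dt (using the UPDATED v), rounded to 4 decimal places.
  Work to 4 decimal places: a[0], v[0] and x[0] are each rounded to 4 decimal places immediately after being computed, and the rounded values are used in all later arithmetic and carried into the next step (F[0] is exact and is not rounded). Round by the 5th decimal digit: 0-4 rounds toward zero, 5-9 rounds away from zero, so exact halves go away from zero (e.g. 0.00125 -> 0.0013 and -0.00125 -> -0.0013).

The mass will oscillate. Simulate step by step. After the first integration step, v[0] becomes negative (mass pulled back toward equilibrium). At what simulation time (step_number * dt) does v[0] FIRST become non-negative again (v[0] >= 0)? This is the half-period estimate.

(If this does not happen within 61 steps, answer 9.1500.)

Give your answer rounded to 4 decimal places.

Answer: 2.4000

Derivation:
Step 0: x=[8.2000] v=[0.0000]
Step 1: x=[8.0721] v=[-0.8525]
Step 2: x=[7.8216] v=[-1.6698]
Step 3: x=[7.4589] v=[-2.4182]
Step 4: x=[6.9989] v=[-3.0669]
Step 5: x=[6.4605] v=[-3.5891]
Step 6: x=[5.8660] v=[-3.9632]
Step 7: x=[5.2399] v=[-4.1738]
Step 8: x=[4.6081] v=[-4.2123]
Step 9: x=[3.9966] v=[-4.0770]
Step 10: x=[3.4306] v=[-3.7736]
Step 11: x=[2.9334] v=[-3.3145]
Step 12: x=[2.5256] v=[-2.7187]
Step 13: x=[2.2240] v=[-2.0107]
Step 14: x=[2.0410] v=[-1.2198]
Step 15: x=[1.9842] v=[-0.3786]
Step 16: x=[2.0559] v=[0.4782]
First v>=0 after going negative at step 16, time=2.4000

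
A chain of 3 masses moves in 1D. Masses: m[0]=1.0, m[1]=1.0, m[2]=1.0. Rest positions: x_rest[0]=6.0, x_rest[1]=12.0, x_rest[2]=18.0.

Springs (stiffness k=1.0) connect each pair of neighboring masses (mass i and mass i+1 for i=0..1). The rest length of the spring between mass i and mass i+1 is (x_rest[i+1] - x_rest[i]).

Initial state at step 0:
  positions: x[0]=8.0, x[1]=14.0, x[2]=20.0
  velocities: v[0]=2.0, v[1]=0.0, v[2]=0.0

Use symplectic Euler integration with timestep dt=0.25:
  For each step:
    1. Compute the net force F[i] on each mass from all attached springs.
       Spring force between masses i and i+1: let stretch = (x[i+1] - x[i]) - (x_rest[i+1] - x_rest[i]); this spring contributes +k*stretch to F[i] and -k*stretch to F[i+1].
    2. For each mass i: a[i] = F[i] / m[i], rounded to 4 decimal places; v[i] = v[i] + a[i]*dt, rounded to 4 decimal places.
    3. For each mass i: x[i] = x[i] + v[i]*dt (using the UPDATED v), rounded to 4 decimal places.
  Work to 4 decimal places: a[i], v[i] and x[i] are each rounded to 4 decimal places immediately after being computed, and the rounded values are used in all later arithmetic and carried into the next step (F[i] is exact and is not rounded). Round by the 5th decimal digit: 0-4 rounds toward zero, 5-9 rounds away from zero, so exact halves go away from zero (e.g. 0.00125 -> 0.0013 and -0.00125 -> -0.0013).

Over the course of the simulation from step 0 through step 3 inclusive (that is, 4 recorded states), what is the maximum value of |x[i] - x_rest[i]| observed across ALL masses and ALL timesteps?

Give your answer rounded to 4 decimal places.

Answer: 3.3790

Derivation:
Step 0: x=[8.0000 14.0000 20.0000] v=[2.0000 0.0000 0.0000]
Step 1: x=[8.5000 14.0000 20.0000] v=[2.0000 0.0000 0.0000]
Step 2: x=[8.9688 14.0313 20.0000] v=[1.8750 0.1250 0.0000]
Step 3: x=[9.3790 14.1192 20.0020] v=[1.6406 0.3516 0.0078]
Max displacement = 3.3790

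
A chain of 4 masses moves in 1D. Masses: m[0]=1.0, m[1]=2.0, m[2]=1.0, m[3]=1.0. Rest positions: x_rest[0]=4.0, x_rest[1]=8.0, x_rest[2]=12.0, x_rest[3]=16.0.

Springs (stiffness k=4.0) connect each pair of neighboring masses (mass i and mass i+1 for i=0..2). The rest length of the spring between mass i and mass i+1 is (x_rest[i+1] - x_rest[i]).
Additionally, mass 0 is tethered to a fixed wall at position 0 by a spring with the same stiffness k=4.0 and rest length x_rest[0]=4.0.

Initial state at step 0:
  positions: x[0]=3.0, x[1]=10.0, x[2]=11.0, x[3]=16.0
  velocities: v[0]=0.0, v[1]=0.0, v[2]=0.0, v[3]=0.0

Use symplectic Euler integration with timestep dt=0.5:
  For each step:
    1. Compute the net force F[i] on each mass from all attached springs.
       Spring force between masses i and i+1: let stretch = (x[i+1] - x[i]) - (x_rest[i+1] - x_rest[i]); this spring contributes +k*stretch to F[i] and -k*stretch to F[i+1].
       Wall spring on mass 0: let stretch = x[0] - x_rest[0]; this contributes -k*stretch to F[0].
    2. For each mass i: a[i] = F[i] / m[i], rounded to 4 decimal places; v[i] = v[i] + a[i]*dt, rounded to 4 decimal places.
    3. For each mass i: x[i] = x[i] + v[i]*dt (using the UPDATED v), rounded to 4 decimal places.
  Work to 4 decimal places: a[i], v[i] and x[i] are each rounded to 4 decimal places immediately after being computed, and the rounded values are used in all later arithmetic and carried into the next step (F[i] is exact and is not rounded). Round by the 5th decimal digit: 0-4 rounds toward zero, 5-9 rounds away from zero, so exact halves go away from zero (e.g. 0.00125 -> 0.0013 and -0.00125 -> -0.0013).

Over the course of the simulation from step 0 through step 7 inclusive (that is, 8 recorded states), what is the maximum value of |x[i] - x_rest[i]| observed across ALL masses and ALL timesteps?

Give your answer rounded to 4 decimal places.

Step 0: x=[3.0000 10.0000 11.0000 16.0000] v=[0.0000 0.0000 0.0000 0.0000]
Step 1: x=[7.0000 7.0000 15.0000 15.0000] v=[8.0000 -6.0000 8.0000 -2.0000]
Step 2: x=[4.0000 8.0000 11.0000 18.0000] v=[-6.0000 2.0000 -8.0000 6.0000]
Step 3: x=[1.0000 8.5000 11.0000 18.0000] v=[-6.0000 1.0000 0.0000 0.0000]
Step 4: x=[4.5000 6.5000 15.5000 15.0000] v=[7.0000 -4.0000 9.0000 -6.0000]
Step 5: x=[5.5000 8.0000 10.5000 16.5000] v=[2.0000 3.0000 -10.0000 3.0000]
Step 6: x=[3.5000 9.5000 9.0000 16.0000] v=[-4.0000 3.0000 -3.0000 -1.0000]
Step 7: x=[4.0000 7.7500 15.0000 12.5000] v=[1.0000 -3.5000 12.0000 -7.0000]
Max displacement = 3.5000

Answer: 3.5000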